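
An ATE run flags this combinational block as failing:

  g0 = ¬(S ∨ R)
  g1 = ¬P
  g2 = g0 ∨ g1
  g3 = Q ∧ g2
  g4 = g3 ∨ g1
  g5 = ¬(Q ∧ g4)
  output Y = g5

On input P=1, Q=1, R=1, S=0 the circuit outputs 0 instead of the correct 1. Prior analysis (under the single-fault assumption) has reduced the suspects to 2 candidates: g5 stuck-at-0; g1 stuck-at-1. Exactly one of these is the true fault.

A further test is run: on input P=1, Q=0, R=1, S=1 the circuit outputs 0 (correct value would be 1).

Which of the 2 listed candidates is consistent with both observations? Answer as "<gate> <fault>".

Evaluate each candidate on input P=1, Q=0, R=1, S=1:
  g5 stuck-at-0: g0=0, g1=0, g2=0, g3=0, g4=0, g5=0 [stuck-at-0] → 0 — matches
  g1 stuck-at-1: g0=0, g1=1 [stuck-at-1], g2=1, g3=0, g4=1, g5=1 → 1 — eliminated
Only g5 stuck-at-0 reproduces the observed 0.

g5 stuck-at-0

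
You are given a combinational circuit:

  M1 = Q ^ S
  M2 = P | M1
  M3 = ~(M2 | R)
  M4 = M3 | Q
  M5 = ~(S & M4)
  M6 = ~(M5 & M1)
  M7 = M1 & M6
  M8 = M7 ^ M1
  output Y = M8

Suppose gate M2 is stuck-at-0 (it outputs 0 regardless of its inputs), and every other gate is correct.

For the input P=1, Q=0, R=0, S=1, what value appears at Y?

Propagate with M2 forced: M1=1, M2=0 [stuck-at-0], M3=1, M4=1, M5=0, M6=1, M7=1, M8=0.
So Y = 0. (Without the fault it would be 1.)

0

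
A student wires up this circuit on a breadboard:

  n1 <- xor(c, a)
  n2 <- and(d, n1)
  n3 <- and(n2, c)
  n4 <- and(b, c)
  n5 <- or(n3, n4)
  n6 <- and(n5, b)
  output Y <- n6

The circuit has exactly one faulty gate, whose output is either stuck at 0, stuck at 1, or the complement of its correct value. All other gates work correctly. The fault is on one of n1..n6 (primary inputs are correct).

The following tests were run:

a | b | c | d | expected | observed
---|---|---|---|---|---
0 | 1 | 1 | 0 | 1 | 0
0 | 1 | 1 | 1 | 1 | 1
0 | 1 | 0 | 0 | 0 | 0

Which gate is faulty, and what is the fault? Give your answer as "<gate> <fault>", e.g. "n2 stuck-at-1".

n4 stuck-at-0

Fault-free values for test 1 (a=0, b=1, c=1, d=0): n1=1, n2=0, n3=0, n4=1, n5=1, n6=1, giving Y=1. Observed 0.
Test 1: faults giving observed 0 are {n4 stuck-at-0, n4 inverted output, n5 stuck-at-0, n5 inverted output, n6 stuck-at-0, n6 inverted output}.
Test 2 (a=0, b=1, c=1, d=1): fault-free n1=1, n2=1, n3=1, n4=1, n5=1, n6=1 → 1; observed 1. Eliminates n5 stuck-at-0, n5 inverted output, n6 stuck-at-0, n6 inverted output.
Test 3 (a=0, b=1, c=0, d=0): fault-free n1=0, n2=0, n3=0, n4=0, n5=0, n6=0 → 0; observed 0. Eliminates n4 inverted output.
Only n4 stuck-at-0 is consistent with every test.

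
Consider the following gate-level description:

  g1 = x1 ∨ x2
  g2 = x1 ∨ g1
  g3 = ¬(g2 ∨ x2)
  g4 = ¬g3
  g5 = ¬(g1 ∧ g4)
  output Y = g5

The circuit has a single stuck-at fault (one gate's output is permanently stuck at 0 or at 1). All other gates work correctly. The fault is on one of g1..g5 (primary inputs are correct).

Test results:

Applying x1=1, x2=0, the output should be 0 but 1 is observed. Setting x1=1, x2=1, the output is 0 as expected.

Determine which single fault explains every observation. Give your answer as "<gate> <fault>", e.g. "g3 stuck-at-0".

g2 stuck-at-0

Fault-free values for test 1 (x1=1, x2=0): g1=1, g2=1, g3=0, g4=1, g5=0, giving Y=0. Observed 1.
Test 1: faults giving observed 1 are {g1 stuck-at-0, g2 stuck-at-0, g3 stuck-at-1, g4 stuck-at-0, g5 stuck-at-1}.
Test 2 (x1=1, x2=1): fault-free g1=1, g2=1, g3=0, g4=1, g5=0 → 0; observed 0. Eliminates g1 stuck-at-0, g3 stuck-at-1, g4 stuck-at-0, g5 stuck-at-1.
Only g2 stuck-at-0 is consistent with every test.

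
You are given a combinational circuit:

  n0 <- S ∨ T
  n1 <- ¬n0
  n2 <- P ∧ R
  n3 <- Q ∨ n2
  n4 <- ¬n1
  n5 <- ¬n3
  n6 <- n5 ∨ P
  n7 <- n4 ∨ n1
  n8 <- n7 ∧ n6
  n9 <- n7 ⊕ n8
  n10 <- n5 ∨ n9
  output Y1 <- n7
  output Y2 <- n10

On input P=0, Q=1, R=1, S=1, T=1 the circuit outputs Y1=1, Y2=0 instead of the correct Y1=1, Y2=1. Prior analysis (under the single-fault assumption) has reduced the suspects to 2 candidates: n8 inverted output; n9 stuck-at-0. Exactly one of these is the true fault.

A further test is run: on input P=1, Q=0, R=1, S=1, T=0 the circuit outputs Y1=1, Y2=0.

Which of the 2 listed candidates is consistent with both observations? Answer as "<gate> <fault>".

Evaluate each candidate on input P=1, Q=0, R=1, S=1, T=0:
  n8 inverted output: n0=1, n1=0, n2=1, n3=1, n4=1, n5=0, n6=1, n7=1, n8=0 [inverted output], n9=1, n10=1 → Y1=1, Y2=1 — eliminated
  n9 stuck-at-0: n0=1, n1=0, n2=1, n3=1, n4=1, n5=0, n6=1, n7=1, n8=1, n9=0 [stuck-at-0], n10=0 → Y1=1, Y2=0 — matches
Only n9 stuck-at-0 reproduces the observed Y1=1, Y2=0.

n9 stuck-at-0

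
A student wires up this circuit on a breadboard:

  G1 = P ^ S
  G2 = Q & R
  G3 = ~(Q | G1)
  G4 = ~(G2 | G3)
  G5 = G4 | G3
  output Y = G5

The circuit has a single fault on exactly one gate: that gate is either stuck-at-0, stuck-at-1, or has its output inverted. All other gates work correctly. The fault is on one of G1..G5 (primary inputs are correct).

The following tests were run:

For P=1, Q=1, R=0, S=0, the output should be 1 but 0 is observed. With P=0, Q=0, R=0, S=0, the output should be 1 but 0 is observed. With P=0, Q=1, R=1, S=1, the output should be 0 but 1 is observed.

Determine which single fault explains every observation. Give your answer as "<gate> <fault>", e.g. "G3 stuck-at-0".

Fault-free values for test 1 (P=1, Q=1, R=0, S=0): G1=1, G2=0, G3=0, G4=1, G5=1, giving Y=1. Observed 0.
Test 1: faults giving observed 0 are {G2 stuck-at-1, G2 inverted output, G4 stuck-at-0, G4 inverted output, G5 stuck-at-0, G5 inverted output}.
Test 2 (P=0, Q=0, R=0, S=0): fault-free G1=0, G2=0, G3=1, G4=0, G5=1 → 1; observed 0. Eliminates G2 stuck-at-1, G2 inverted output, G4 stuck-at-0, G4 inverted output.
Test 3 (P=0, Q=1, R=1, S=1): fault-free G1=1, G2=1, G3=0, G4=0, G5=0 → 0; observed 1. Eliminates G5 stuck-at-0.
Only G5 inverted output is consistent with every test.

G5 inverted output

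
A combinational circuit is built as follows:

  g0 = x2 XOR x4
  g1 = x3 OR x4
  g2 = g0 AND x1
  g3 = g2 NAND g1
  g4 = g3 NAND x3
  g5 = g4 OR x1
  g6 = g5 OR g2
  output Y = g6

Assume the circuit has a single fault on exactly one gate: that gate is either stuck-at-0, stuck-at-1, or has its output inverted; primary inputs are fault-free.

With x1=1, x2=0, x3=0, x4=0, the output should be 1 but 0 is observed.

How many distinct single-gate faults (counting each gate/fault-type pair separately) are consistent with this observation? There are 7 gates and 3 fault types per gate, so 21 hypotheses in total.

4

Fault-free: g0=0, g1=0, g2=0, g3=1, g4=1, g5=1, g6=1 → 1. Observed 0.
  g0: none of the 3 fault types match ✗
  g1: none of the 3 fault types match ✗
  g2: none of the 3 fault types match ✗
  g3: none of the 3 fault types match ✗
  g4: none of the 3 fault types match ✗
  g5: stuck-at-0, inverted output ✓; others ✗
  g6: stuck-at-0, inverted output ✓; others ✗
Consistent faults: {g5 stuck-at-0, g5 inverted output, g6 stuck-at-0, g6 inverted output} — 4 in all.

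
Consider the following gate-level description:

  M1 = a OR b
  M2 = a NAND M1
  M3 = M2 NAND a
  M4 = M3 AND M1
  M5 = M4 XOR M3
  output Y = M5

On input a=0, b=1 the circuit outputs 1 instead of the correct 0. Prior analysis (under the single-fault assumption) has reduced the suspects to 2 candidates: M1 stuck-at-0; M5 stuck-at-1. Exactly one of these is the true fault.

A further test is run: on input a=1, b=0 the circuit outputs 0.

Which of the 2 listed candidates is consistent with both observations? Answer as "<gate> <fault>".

Evaluate each candidate on input a=1, b=0:
  M1 stuck-at-0: M1=0 [stuck-at-0], M2=1, M3=0, M4=0, M5=0 → 0 — matches
  M5 stuck-at-1: M1=1, M2=0, M3=1, M4=1, M5=1 [stuck-at-1] → 1 — eliminated
Only M1 stuck-at-0 reproduces the observed 0.

M1 stuck-at-0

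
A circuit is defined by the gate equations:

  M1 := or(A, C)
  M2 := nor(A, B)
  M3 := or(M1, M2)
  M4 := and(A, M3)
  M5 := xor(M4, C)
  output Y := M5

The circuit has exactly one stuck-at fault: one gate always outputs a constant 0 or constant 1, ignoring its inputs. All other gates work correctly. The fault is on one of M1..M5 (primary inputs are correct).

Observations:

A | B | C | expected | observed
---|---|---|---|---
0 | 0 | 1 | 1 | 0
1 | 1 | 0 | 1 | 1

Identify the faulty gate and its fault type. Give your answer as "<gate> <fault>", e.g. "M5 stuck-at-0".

Fault-free values for test 1 (A=0, B=0, C=1): M1=1, M2=1, M3=1, M4=0, M5=1, giving Y=1. Observed 0.
Test 1: faults giving observed 0 are {M4 stuck-at-1, M5 stuck-at-0}.
Test 2 (A=1, B=1, C=0): fault-free M1=1, M2=0, M3=1, M4=1, M5=1 → 1; observed 1. Eliminates M5 stuck-at-0.
Only M4 stuck-at-1 is consistent with every test.

M4 stuck-at-1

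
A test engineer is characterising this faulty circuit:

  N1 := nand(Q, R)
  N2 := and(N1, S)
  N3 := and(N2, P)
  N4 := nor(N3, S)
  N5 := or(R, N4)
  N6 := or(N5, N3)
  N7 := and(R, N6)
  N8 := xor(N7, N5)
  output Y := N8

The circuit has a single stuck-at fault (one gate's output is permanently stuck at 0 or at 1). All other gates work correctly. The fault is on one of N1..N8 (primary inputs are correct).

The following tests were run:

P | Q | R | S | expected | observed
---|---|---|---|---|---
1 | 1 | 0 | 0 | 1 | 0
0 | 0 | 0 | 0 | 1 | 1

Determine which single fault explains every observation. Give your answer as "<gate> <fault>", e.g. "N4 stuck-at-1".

N2 stuck-at-1

Fault-free values for test 1 (P=1, Q=1, R=0, S=0): N1=1, N2=0, N3=0, N4=1, N5=1, N6=1, N7=0, N8=1, giving Y=1. Observed 0.
Test 1: faults giving observed 0 are {N2 stuck-at-1, N3 stuck-at-1, N4 stuck-at-0, N5 stuck-at-0, N7 stuck-at-1, N8 stuck-at-0}.
Test 2 (P=0, Q=0, R=0, S=0): fault-free N1=1, N2=0, N3=0, N4=1, N5=1, N6=1, N7=0, N8=1 → 1; observed 1. Eliminates N3 stuck-at-1, N4 stuck-at-0, N5 stuck-at-0, N7 stuck-at-1, N8 stuck-at-0.
Only N2 stuck-at-1 is consistent with every test.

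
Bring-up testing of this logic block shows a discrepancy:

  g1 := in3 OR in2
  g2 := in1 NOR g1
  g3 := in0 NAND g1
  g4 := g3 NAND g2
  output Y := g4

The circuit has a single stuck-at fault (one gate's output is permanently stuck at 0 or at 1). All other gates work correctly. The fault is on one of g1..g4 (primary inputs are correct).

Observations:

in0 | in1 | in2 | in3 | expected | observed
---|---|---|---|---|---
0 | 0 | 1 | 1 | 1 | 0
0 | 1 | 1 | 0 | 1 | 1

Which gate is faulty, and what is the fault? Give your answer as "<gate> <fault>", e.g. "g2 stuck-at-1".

Fault-free values for test 1 (in0=0, in1=0, in2=1, in3=1): g1=1, g2=0, g3=1, g4=1, giving Y=1. Observed 0.
Test 1: faults giving observed 0 are {g1 stuck-at-0, g2 stuck-at-1, g4 stuck-at-0}.
Test 2 (in0=0, in1=1, in2=1, in3=0): fault-free g1=1, g2=0, g3=1, g4=1 → 1; observed 1. Eliminates g2 stuck-at-1, g4 stuck-at-0.
Only g1 stuck-at-0 is consistent with every test.

g1 stuck-at-0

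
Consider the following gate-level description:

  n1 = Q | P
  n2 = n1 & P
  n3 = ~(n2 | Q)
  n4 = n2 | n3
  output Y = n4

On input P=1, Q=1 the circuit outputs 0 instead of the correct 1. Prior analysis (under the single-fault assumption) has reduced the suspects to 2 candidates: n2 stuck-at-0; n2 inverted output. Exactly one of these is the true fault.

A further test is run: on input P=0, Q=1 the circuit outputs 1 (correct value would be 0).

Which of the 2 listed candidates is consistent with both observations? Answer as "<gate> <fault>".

Evaluate each candidate on input P=0, Q=1:
  n2 stuck-at-0: n1=1, n2=0 [stuck-at-0], n3=0, n4=0 → 0 — eliminated
  n2 inverted output: n1=1, n2=1 [inverted output], n3=0, n4=1 → 1 — matches
Only n2 inverted output reproduces the observed 1.

n2 inverted output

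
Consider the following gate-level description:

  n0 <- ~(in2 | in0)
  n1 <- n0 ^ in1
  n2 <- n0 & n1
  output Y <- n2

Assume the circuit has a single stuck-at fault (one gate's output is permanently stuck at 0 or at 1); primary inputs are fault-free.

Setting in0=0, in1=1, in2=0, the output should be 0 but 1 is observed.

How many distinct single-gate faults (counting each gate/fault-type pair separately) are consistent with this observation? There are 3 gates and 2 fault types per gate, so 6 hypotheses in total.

2

Fault-free: n0=1, n1=0, n2=0 → 0. Observed 1.
  n0 stuck-at-0: output 0 ✗
  n0 stuck-at-1: output 0 ✗
  n1 stuck-at-0: output 0 ✗
  n1 stuck-at-1: output 1 ✓
  n2 stuck-at-0: output 0 ✗
  n2 stuck-at-1: output 1 ✓
Consistent faults: {n1 stuck-at-1, n2 stuck-at-1} — 2 in all.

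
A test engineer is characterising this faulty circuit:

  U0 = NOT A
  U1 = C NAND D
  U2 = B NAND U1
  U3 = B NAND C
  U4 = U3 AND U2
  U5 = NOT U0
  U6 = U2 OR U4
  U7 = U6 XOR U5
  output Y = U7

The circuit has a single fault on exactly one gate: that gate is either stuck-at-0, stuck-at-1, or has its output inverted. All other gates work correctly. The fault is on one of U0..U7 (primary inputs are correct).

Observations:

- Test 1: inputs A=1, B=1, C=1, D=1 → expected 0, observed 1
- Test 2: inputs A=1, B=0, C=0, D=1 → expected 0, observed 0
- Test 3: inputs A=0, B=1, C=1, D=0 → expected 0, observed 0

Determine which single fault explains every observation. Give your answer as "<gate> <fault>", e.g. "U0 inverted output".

Fault-free values for test 1 (A=1, B=1, C=1, D=1): U0=0, U1=0, U2=1, U3=0, U4=0, U5=1, U6=1, U7=0, giving Y=0. Observed 1.
Test 1: faults giving observed 1 are {U0 stuck-at-1, U0 inverted output, U1 stuck-at-1, U1 inverted output, U2 stuck-at-0, U2 inverted output, U5 stuck-at-0, U5 inverted output, U6 stuck-at-0, U6 inverted output, U7 stuck-at-1, U7 inverted output}.
Test 2 (A=1, B=0, C=0, D=1): fault-free U0=0, U1=1, U2=1, U3=1, U4=1, U5=1, U6=1, U7=0 → 0; observed 0. Eliminates U0 stuck-at-1, U0 inverted output, U2 stuck-at-0, U2 inverted output, U5 stuck-at-0, U5 inverted output, U6 stuck-at-0, U6 inverted output, U7 stuck-at-1, U7 inverted output.
Test 3 (A=0, B=1, C=1, D=0): fault-free U0=1, U1=1, U2=0, U3=0, U4=0, U5=0, U6=0, U7=0 → 0; observed 0. Eliminates U1 inverted output.
Only U1 stuck-at-1 is consistent with every test.

U1 stuck-at-1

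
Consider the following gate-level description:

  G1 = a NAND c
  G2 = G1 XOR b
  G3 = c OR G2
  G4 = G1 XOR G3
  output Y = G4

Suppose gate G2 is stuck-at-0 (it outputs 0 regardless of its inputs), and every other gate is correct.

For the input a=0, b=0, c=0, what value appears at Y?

Propagate with G2 forced: G1=1, G2=0 [stuck-at-0], G3=0, G4=1.
So Y = 1. (Without the fault it would be 0.)

1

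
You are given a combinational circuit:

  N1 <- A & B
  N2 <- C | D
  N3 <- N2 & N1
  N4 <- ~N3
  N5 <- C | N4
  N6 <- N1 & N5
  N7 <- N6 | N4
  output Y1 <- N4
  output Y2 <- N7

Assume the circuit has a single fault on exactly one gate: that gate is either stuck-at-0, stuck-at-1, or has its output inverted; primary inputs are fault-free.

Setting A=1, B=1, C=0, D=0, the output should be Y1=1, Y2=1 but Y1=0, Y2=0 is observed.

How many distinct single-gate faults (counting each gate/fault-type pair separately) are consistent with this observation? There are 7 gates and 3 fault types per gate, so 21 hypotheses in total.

6

Fault-free: N1=1, N2=0, N3=0, N4=1, N5=1, N6=1, N7=1 → Y1=1, Y2=1. Observed Y1=0, Y2=0.
  N1: none of the 3 fault types match ✗
  N2: stuck-at-1, inverted output ✓; others ✗
  N3: stuck-at-1, inverted output ✓; others ✗
  N4: stuck-at-0, inverted output ✓; others ✗
  N5: none of the 3 fault types match ✗
  N6: none of the 3 fault types match ✗
  N7: none of the 3 fault types match ✗
Consistent faults: {N2 stuck-at-1, N2 inverted output, N3 stuck-at-1, N3 inverted output, N4 stuck-at-0, N4 inverted output} — 6 in all.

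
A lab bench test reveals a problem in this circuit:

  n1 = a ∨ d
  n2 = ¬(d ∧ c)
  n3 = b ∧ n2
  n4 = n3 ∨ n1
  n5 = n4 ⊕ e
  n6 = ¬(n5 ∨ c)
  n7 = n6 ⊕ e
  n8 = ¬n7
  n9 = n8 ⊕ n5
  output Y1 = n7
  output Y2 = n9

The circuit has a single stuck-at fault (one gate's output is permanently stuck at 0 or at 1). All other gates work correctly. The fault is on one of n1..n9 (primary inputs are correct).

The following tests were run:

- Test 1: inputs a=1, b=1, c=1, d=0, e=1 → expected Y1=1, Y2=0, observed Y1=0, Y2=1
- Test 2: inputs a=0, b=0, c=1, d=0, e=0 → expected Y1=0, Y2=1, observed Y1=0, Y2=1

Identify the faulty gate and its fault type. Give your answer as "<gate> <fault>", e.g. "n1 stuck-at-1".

n7 stuck-at-0

Fault-free values for test 1 (a=1, b=1, c=1, d=0, e=1): n1=1, n2=1, n3=1, n4=1, n5=0, n6=0, n7=1, n8=0, n9=0, giving Y1=1, Y2=0. Observed Y1=0, Y2=1.
Test 1: faults giving observed Y1=0, Y2=1 are {n6 stuck-at-1, n7 stuck-at-0}.
Test 2 (a=0, b=0, c=1, d=0, e=0): fault-free n1=0, n2=1, n3=0, n4=0, n5=0, n6=0, n7=0, n8=1, n9=1 → Y1=0, Y2=1; observed Y1=0, Y2=1. Eliminates n6 stuck-at-1.
Only n7 stuck-at-0 is consistent with every test.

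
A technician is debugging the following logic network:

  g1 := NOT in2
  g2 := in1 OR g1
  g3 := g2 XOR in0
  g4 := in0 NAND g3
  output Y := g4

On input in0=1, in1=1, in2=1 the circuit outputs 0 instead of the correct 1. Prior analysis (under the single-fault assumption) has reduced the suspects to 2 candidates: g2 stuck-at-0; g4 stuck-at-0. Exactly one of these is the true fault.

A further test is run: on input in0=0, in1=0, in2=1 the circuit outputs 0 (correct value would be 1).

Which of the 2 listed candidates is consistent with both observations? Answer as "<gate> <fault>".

Evaluate each candidate on input in0=0, in1=0, in2=1:
  g2 stuck-at-0: g1=0, g2=0 [stuck-at-0], g3=0, g4=1 → 1 — eliminated
  g4 stuck-at-0: g1=0, g2=0, g3=0, g4=0 [stuck-at-0] → 0 — matches
Only g4 stuck-at-0 reproduces the observed 0.

g4 stuck-at-0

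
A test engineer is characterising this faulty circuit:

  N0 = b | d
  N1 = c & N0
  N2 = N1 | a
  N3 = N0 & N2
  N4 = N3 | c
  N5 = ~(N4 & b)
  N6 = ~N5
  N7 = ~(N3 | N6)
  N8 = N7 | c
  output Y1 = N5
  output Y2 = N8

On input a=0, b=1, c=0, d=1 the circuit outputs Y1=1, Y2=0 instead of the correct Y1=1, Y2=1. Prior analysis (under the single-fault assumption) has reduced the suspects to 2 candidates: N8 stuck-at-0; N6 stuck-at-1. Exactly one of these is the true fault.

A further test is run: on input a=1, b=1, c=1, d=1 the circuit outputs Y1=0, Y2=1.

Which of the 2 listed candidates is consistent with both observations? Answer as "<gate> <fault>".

Evaluate each candidate on input a=1, b=1, c=1, d=1:
  N8 stuck-at-0: N0=1, N1=1, N2=1, N3=1, N4=1, N5=0, N6=1, N7=0, N8=0 [stuck-at-0] → Y1=0, Y2=0 — eliminated
  N6 stuck-at-1: N0=1, N1=1, N2=1, N3=1, N4=1, N5=0, N6=1 [stuck-at-1], N7=0, N8=1 → Y1=0, Y2=1 — matches
Only N6 stuck-at-1 reproduces the observed Y1=0, Y2=1.

N6 stuck-at-1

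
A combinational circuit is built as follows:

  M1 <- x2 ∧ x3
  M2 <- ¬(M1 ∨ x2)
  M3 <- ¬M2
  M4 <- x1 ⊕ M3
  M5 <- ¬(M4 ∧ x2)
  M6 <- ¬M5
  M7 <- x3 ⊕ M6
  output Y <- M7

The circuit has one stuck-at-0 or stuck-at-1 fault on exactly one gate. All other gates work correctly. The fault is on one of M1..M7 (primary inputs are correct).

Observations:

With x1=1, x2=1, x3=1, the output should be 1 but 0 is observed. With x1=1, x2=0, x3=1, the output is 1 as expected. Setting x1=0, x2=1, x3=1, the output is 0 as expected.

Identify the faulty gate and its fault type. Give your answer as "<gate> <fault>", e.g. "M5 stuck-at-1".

M4 stuck-at-1

Fault-free values for test 1 (x1=1, x2=1, x3=1): M1=1, M2=0, M3=1, M4=0, M5=1, M6=0, M7=1, giving Y=1. Observed 0.
Test 1: faults giving observed 0 are {M2 stuck-at-1, M3 stuck-at-0, M4 stuck-at-1, M5 stuck-at-0, M6 stuck-at-1, M7 stuck-at-0}.
Test 2 (x1=1, x2=0, x3=1): fault-free M1=0, M2=1, M3=0, M4=1, M5=1, M6=0, M7=1 → 1; observed 1. Eliminates M5 stuck-at-0, M6 stuck-at-1, M7 stuck-at-0.
Test 3 (x1=0, x2=1, x3=1): fault-free M1=1, M2=0, M3=1, M4=1, M5=0, M6=1, M7=0 → 0; observed 0. Eliminates M2 stuck-at-1, M3 stuck-at-0.
Only M4 stuck-at-1 is consistent with every test.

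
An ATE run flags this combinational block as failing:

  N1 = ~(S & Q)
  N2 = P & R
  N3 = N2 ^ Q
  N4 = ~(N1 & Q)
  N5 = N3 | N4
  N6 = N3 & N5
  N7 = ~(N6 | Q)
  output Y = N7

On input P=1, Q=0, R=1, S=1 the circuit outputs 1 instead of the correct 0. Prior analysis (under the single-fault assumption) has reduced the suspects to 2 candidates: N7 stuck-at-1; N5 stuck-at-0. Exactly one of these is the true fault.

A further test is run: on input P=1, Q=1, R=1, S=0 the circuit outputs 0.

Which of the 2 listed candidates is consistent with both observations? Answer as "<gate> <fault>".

N5 stuck-at-0

Evaluate each candidate on input P=1, Q=1, R=1, S=0:
  N7 stuck-at-1: N1=1, N2=1, N3=0, N4=0, N5=0, N6=0, N7=1 [stuck-at-1] → 1 — eliminated
  N5 stuck-at-0: N1=1, N2=1, N3=0, N4=0, N5=0 [stuck-at-0], N6=0, N7=0 → 0 — matches
Only N5 stuck-at-0 reproduces the observed 0.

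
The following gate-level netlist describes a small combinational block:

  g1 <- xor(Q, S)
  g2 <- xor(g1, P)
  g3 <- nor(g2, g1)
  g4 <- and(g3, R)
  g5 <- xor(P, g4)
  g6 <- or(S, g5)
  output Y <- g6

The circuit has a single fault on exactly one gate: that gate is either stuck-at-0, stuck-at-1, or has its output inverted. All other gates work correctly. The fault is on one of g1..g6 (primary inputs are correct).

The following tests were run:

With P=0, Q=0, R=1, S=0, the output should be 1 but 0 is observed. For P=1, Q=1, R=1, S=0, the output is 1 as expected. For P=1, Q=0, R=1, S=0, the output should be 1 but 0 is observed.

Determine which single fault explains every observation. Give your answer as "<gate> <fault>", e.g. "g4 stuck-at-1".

Fault-free values for test 1 (P=0, Q=0, R=1, S=0): g1=0, g2=0, g3=1, g4=1, g5=1, g6=1, giving Y=1. Observed 0.
Test 1: faults giving observed 0 are {g1 stuck-at-1, g1 inverted output, g2 stuck-at-1, g2 inverted output, g3 stuck-at-0, g3 inverted output, g4 stuck-at-0, g4 inverted output, g5 stuck-at-0, g5 inverted output, g6 stuck-at-0, g6 inverted output}.
Test 2 (P=1, Q=1, R=1, S=0): fault-free g1=1, g2=0, g3=0, g4=0, g5=1, g6=1 → 1; observed 1. Eliminates g3 inverted output, g4 inverted output, g5 stuck-at-0, g5 inverted output, g6 stuck-at-0, g6 inverted output.
Test 3 (P=1, Q=0, R=1, S=0): fault-free g1=0, g2=1, g3=0, g4=0, g5=1, g6=1 → 1; observed 0. Eliminates g1 stuck-at-1, g1 inverted output, g2 stuck-at-1, g3 stuck-at-0, g4 stuck-at-0.
Only g2 inverted output is consistent with every test.

g2 inverted output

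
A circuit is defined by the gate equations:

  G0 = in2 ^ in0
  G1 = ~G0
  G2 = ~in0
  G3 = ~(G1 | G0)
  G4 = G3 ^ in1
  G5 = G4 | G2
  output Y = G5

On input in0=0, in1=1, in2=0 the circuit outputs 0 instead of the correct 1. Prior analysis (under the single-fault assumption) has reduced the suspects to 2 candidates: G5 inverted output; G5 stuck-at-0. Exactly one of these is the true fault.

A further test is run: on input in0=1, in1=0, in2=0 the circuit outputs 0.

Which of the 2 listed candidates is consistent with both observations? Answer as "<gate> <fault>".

G5 stuck-at-0

Evaluate each candidate on input in0=1, in1=0, in2=0:
  G5 inverted output: G0=1, G1=0, G2=0, G3=0, G4=0, G5=1 [inverted output] → 1 — eliminated
  G5 stuck-at-0: G0=1, G1=0, G2=0, G3=0, G4=0, G5=0 [stuck-at-0] → 0 — matches
Only G5 stuck-at-0 reproduces the observed 0.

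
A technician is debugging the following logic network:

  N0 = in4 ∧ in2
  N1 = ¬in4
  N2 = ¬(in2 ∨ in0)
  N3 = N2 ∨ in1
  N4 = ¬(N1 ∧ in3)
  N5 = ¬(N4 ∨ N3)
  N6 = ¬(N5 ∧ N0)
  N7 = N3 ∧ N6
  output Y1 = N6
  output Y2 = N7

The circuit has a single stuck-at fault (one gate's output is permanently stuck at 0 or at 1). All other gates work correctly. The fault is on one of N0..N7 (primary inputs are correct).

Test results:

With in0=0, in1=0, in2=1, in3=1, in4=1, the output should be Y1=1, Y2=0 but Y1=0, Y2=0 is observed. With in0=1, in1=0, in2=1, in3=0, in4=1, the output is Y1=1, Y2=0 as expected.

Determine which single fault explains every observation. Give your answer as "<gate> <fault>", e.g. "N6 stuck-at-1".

Fault-free values for test 1 (in0=0, in1=0, in2=1, in3=1, in4=1): N0=1, N1=0, N2=0, N3=0, N4=1, N5=0, N6=1, N7=0, giving Y1=1, Y2=0. Observed Y1=0, Y2=0.
Test 1: faults giving observed Y1=0, Y2=0 are {N1 stuck-at-1, N4 stuck-at-0, N5 stuck-at-1, N6 stuck-at-0}.
Test 2 (in0=1, in1=0, in2=1, in3=0, in4=1): fault-free N0=1, N1=0, N2=0, N3=0, N4=1, N5=0, N6=1, N7=0 → Y1=1, Y2=0; observed Y1=1, Y2=0. Eliminates N4 stuck-at-0, N5 stuck-at-1, N6 stuck-at-0.
Only N1 stuck-at-1 is consistent with every test.

N1 stuck-at-1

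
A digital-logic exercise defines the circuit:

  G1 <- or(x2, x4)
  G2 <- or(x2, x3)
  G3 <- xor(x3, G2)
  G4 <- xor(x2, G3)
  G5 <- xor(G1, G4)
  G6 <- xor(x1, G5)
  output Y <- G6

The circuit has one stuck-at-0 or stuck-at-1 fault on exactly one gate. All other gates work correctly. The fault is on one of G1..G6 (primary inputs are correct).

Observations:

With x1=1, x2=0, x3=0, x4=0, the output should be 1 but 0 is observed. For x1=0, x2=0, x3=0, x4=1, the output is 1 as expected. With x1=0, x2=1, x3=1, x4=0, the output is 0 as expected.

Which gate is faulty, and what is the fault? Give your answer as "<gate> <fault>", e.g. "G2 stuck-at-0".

G1 stuck-at-1

Fault-free values for test 1 (x1=1, x2=0, x3=0, x4=0): G1=0, G2=0, G3=0, G4=0, G5=0, G6=1, giving Y=1. Observed 0.
Test 1: faults giving observed 0 are {G1 stuck-at-1, G2 stuck-at-1, G3 stuck-at-1, G4 stuck-at-1, G5 stuck-at-1, G6 stuck-at-0}.
Test 2 (x1=0, x2=0, x3=0, x4=1): fault-free G1=1, G2=0, G3=0, G4=0, G5=1, G6=1 → 1; observed 1. Eliminates G2 stuck-at-1, G3 stuck-at-1, G4 stuck-at-1, G6 stuck-at-0.
Test 3 (x1=0, x2=1, x3=1, x4=0): fault-free G1=1, G2=1, G3=0, G4=1, G5=0, G6=0 → 0; observed 0. Eliminates G5 stuck-at-1.
Only G1 stuck-at-1 is consistent with every test.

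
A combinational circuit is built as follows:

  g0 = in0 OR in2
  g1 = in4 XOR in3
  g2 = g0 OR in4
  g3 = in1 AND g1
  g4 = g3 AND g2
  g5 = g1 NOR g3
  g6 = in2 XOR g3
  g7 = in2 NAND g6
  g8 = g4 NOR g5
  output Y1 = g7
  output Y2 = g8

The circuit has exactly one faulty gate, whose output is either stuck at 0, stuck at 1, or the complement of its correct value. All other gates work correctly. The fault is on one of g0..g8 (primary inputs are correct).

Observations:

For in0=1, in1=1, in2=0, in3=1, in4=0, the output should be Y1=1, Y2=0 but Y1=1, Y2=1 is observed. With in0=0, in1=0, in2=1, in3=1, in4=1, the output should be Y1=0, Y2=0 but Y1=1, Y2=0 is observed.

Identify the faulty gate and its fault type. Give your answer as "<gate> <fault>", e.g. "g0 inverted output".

Fault-free values for test 1 (in0=1, in1=1, in2=0, in3=1, in4=0): g0=1, g1=1, g2=1, g3=1, g4=1, g5=0, g6=1, g7=1, g8=0, giving Y1=1, Y2=0. Observed Y1=1, Y2=1.
Test 1: faults giving observed Y1=1, Y2=1 are {g0 stuck-at-0, g0 inverted output, g2 stuck-at-0, g2 inverted output, g3 stuck-at-0, g3 inverted output, g4 stuck-at-0, g4 inverted output, g8 stuck-at-1, g8 inverted output}.
Test 2 (in0=0, in1=0, in2=1, in3=1, in4=1): fault-free g0=1, g1=0, g2=1, g3=0, g4=0, g5=1, g6=1, g7=0, g8=0 → Y1=0, Y2=0; observed Y1=1, Y2=0. Eliminates g0 stuck-at-0, g0 inverted output, g2 stuck-at-0, g2 inverted output, g3 stuck-at-0, g4 stuck-at-0, g4 inverted output, g8 stuck-at-1, g8 inverted output.
Only g3 inverted output is consistent with every test.

g3 inverted output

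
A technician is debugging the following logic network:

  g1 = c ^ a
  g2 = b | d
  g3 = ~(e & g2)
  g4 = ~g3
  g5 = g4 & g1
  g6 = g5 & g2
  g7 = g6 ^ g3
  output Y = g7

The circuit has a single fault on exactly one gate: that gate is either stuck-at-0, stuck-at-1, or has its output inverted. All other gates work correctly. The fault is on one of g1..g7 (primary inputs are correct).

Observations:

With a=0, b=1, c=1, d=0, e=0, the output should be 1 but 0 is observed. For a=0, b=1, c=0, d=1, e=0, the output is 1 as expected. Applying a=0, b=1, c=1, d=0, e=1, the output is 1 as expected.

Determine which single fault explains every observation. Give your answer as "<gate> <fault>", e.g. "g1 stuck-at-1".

g4 stuck-at-1

Fault-free values for test 1 (a=0, b=1, c=1, d=0, e=0): g1=1, g2=1, g3=1, g4=0, g5=0, g6=0, g7=1, giving Y=1. Observed 0.
Test 1: faults giving observed 0 are {g4 stuck-at-1, g4 inverted output, g5 stuck-at-1, g5 inverted output, g6 stuck-at-1, g6 inverted output, g7 stuck-at-0, g7 inverted output}.
Test 2 (a=0, b=1, c=0, d=1, e=0): fault-free g1=0, g2=1, g3=1, g4=0, g5=0, g6=0, g7=1 → 1; observed 1. Eliminates g5 stuck-at-1, g5 inverted output, g6 stuck-at-1, g6 inverted output, g7 stuck-at-0, g7 inverted output.
Test 3 (a=0, b=1, c=1, d=0, e=1): fault-free g1=1, g2=1, g3=0, g4=1, g5=1, g6=1, g7=1 → 1; observed 1. Eliminates g4 inverted output.
Only g4 stuck-at-1 is consistent with every test.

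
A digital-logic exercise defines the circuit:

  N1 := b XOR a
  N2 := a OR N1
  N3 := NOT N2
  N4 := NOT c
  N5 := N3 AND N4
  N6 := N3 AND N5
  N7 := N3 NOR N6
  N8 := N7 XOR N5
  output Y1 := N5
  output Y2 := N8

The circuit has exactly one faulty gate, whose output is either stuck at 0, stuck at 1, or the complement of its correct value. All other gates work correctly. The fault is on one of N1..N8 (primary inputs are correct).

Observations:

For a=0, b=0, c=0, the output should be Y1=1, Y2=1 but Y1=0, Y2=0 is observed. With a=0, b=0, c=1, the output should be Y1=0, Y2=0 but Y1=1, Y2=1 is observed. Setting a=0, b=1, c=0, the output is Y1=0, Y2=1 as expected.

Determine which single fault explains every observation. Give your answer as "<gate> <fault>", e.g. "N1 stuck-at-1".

Fault-free values for test 1 (a=0, b=0, c=0): N1=0, N2=0, N3=1, N4=1, N5=1, N6=1, N7=0, N8=1, giving Y1=1, Y2=1. Observed Y1=0, Y2=0.
Test 1: faults giving observed Y1=0, Y2=0 are {N4 stuck-at-0, N4 inverted output, N5 stuck-at-0, N5 inverted output}.
Test 2 (a=0, b=0, c=1): fault-free N1=0, N2=0, N3=1, N4=0, N5=0, N6=0, N7=0, N8=0 → Y1=0, Y2=0; observed Y1=1, Y2=1. Eliminates N4 stuck-at-0, N5 stuck-at-0.
Test 3 (a=0, b=1, c=0): fault-free N1=1, N2=1, N3=0, N4=1, N5=0, N6=0, N7=1, N8=1 → Y1=0, Y2=1; observed Y1=0, Y2=1. Eliminates N5 inverted output.
Only N4 inverted output is consistent with every test.

N4 inverted output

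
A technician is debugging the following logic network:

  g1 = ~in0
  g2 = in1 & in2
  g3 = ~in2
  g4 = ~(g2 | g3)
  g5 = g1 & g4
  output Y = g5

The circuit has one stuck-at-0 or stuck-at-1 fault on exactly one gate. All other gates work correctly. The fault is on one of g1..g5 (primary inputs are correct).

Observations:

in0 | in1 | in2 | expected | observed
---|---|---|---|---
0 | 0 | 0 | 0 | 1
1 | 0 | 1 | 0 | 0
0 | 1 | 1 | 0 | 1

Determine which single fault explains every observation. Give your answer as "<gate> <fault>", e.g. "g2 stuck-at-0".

g4 stuck-at-1

Fault-free values for test 1 (in0=0, in1=0, in2=0): g1=1, g2=0, g3=1, g4=0, g5=0, giving Y=0. Observed 1.
Test 1: faults giving observed 1 are {g3 stuck-at-0, g4 stuck-at-1, g5 stuck-at-1}.
Test 2 (in0=1, in1=0, in2=1): fault-free g1=0, g2=0, g3=0, g4=1, g5=0 → 0; observed 0. Eliminates g5 stuck-at-1.
Test 3 (in0=0, in1=1, in2=1): fault-free g1=1, g2=1, g3=0, g4=0, g5=0 → 0; observed 1. Eliminates g3 stuck-at-0.
Only g4 stuck-at-1 is consistent with every test.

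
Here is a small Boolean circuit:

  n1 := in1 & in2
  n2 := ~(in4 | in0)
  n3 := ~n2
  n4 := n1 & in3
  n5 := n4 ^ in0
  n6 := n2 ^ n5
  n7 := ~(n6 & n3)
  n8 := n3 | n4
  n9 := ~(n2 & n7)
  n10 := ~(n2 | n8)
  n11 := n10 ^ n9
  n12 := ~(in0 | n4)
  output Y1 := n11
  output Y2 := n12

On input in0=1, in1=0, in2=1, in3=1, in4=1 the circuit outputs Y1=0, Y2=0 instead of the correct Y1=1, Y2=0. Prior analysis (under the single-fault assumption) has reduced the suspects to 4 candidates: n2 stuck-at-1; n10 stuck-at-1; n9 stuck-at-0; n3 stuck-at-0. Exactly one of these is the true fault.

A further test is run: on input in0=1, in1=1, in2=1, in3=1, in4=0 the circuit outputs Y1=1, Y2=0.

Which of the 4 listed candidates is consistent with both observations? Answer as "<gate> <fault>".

n3 stuck-at-0

Evaluate each candidate on input in0=1, in1=1, in2=1, in3=1, in4=0:
  n2 stuck-at-1: n1=1, n2=1 [stuck-at-1], n3=0, n4=1, n5=0, n6=1, n7=1, n8=1, n9=0, n10=0, n11=0, n12=0 → Y1=0, Y2=0 — eliminated
  n10 stuck-at-1: n1=1, n2=0, n3=1, n4=1, n5=0, n6=0, n7=1, n8=1, n9=1, n10=1 [stuck-at-1], n11=0, n12=0 → Y1=0, Y2=0 — eliminated
  n9 stuck-at-0: n1=1, n2=0, n3=1, n4=1, n5=0, n6=0, n7=1, n8=1, n9=0 [stuck-at-0], n10=0, n11=0, n12=0 → Y1=0, Y2=0 — eliminated
  n3 stuck-at-0: n1=1, n2=0, n3=0 [stuck-at-0], n4=1, n5=0, n6=0, n7=1, n8=1, n9=1, n10=0, n11=1, n12=0 → Y1=1, Y2=0 — matches
Only n3 stuck-at-0 reproduces the observed Y1=1, Y2=0.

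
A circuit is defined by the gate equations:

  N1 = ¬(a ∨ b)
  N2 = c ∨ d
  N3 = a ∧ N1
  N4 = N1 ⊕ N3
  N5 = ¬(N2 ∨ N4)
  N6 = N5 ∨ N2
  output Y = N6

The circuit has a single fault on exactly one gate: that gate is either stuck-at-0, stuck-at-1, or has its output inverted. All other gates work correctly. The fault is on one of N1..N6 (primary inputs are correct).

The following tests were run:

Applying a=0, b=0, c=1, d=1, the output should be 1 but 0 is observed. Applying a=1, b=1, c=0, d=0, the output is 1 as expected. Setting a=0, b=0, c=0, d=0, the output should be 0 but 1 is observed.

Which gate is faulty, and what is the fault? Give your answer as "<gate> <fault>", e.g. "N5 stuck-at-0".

N2 inverted output

Fault-free values for test 1 (a=0, b=0, c=1, d=1): N1=1, N2=1, N3=0, N4=1, N5=0, N6=1, giving Y=1. Observed 0.
Test 1: faults giving observed 0 are {N2 stuck-at-0, N2 inverted output, N6 stuck-at-0, N6 inverted output}.
Test 2 (a=1, b=1, c=0, d=0): fault-free N1=0, N2=0, N3=0, N4=0, N5=1, N6=1 → 1; observed 1. Eliminates N6 stuck-at-0, N6 inverted output.
Test 3 (a=0, b=0, c=0, d=0): fault-free N1=1, N2=0, N3=0, N4=1, N5=0, N6=0 → 0; observed 1. Eliminates N2 stuck-at-0.
Only N2 inverted output is consistent with every test.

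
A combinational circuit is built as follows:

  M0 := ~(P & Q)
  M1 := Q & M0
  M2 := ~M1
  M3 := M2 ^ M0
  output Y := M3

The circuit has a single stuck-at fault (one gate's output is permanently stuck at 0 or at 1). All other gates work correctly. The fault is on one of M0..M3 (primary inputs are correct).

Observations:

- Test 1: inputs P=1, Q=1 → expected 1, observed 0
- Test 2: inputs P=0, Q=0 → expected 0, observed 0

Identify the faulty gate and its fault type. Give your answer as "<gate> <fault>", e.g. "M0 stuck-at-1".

Fault-free values for test 1 (P=1, Q=1): M0=0, M1=0, M2=1, M3=1, giving Y=1. Observed 0.
Test 1: faults giving observed 0 are {M1 stuck-at-1, M2 stuck-at-0, M3 stuck-at-0}.
Test 2 (P=0, Q=0): fault-free M0=1, M1=0, M2=1, M3=0 → 0; observed 0. Eliminates M1 stuck-at-1, M2 stuck-at-0.
Only M3 stuck-at-0 is consistent with every test.

M3 stuck-at-0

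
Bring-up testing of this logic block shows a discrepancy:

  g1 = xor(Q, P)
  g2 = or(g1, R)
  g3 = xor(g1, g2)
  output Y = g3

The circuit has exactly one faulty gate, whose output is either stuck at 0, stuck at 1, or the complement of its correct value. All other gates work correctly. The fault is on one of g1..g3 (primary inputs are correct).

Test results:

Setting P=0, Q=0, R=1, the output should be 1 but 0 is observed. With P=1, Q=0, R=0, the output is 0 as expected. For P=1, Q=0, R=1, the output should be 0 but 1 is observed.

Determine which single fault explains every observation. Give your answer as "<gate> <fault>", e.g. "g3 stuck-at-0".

Fault-free values for test 1 (P=0, Q=0, R=1): g1=0, g2=1, g3=1, giving Y=1. Observed 0.
Test 1: faults giving observed 0 are {g1 stuck-at-1, g1 inverted output, g2 stuck-at-0, g2 inverted output, g3 stuck-at-0, g3 inverted output}.
Test 2 (P=1, Q=0, R=0): fault-free g1=1, g2=1, g3=0 → 0; observed 0. Eliminates g2 stuck-at-0, g2 inverted output, g3 inverted output.
Test 3 (P=1, Q=0, R=1): fault-free g1=1, g2=1, g3=0 → 0; observed 1. Eliminates g1 stuck-at-1, g3 stuck-at-0.
Only g1 inverted output is consistent with every test.

g1 inverted output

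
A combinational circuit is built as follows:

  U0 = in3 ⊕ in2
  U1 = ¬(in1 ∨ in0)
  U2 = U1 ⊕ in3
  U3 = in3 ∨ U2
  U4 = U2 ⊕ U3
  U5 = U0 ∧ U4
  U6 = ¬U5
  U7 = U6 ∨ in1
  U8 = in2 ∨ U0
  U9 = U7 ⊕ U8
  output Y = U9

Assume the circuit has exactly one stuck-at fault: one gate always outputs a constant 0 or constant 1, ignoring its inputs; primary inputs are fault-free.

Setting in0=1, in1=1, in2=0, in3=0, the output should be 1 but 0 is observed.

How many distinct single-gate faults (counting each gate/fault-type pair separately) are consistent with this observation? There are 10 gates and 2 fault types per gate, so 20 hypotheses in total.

4

Fault-free: U0=0, U1=0, U2=0, U3=0, U4=0, U5=0, U6=1, U7=1, U8=0, U9=1 → 1. Observed 0.
  U0: stuck-at-1 ✓; others ✗
  U1: none of the 2 fault types match ✗
  U2: none of the 2 fault types match ✗
  U3: none of the 2 fault types match ✗
  U4: none of the 2 fault types match ✗
  U5: none of the 2 fault types match ✗
  U6: none of the 2 fault types match ✗
  U7: stuck-at-0 ✓; others ✗
  U8: stuck-at-1 ✓; others ✗
  U9: stuck-at-0 ✓; others ✗
Consistent faults: {U0 stuck-at-1, U7 stuck-at-0, U8 stuck-at-1, U9 stuck-at-0} — 4 in all.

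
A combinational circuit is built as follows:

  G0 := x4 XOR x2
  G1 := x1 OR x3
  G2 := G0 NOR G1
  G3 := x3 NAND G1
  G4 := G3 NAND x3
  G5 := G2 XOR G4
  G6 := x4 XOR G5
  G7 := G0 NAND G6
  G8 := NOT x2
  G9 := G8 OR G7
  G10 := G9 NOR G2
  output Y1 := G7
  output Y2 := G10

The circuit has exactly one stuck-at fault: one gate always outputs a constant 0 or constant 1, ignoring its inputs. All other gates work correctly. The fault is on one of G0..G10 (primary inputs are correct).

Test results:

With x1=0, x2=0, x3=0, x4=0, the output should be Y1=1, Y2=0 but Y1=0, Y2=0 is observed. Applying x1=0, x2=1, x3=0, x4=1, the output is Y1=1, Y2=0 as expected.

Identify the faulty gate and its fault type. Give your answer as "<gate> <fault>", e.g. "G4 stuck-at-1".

Fault-free values for test 1 (x1=0, x2=0, x3=0, x4=0): G0=0, G1=0, G2=1, G3=1, G4=1, G5=0, G6=0, G7=1, G8=1, G9=1, G10=0, giving Y1=1, Y2=0. Observed Y1=0, Y2=0.
Test 1: faults giving observed Y1=0, Y2=0 are {G0 stuck-at-1, G7 stuck-at-0}.
Test 2 (x1=0, x2=1, x3=0, x4=1): fault-free G0=0, G1=0, G2=1, G3=1, G4=1, G5=0, G6=1, G7=1, G8=0, G9=1, G10=0 → Y1=1, Y2=0; observed Y1=1, Y2=0. Eliminates G7 stuck-at-0.
Only G0 stuck-at-1 is consistent with every test.

G0 stuck-at-1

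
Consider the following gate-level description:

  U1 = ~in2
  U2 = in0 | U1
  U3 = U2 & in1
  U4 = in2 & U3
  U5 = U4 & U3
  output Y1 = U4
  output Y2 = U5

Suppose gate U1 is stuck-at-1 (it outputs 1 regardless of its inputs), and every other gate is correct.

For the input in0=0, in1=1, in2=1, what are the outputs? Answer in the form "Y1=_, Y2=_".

Y1=1, Y2=1

Propagate with U1 forced: U1=1 [stuck-at-1], U2=1, U3=1, U4=1, U5=1.
So the outputs are Y1=1, Y2=1. (Without the fault they would be Y1=0, Y2=0.)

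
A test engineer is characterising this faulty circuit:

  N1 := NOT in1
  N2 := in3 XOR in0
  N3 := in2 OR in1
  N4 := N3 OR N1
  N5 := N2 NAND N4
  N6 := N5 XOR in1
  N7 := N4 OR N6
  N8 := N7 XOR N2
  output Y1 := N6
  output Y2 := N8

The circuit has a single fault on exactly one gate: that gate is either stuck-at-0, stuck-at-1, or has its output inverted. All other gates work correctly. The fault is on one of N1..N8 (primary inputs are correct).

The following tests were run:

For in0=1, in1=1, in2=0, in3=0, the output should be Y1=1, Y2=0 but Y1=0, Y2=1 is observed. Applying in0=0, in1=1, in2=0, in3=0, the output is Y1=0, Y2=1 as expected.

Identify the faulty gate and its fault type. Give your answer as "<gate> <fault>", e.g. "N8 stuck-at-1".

Fault-free values for test 1 (in0=1, in1=1, in2=0, in3=0): N1=0, N2=1, N3=1, N4=1, N5=0, N6=1, N7=1, N8=0, giving Y1=1, Y2=0. Observed Y1=0, Y2=1.
Test 1: faults giving observed Y1=0, Y2=1 are {N2 stuck-at-0, N2 inverted output, N3 stuck-at-0, N3 inverted output, N4 stuck-at-0, N4 inverted output}.
Test 2 (in0=0, in1=1, in2=0, in3=0): fault-free N1=0, N2=0, N3=1, N4=1, N5=1, N6=0, N7=1, N8=1 → Y1=0, Y2=1; observed Y1=0, Y2=1. Eliminates N2 inverted output, N3 stuck-at-0, N3 inverted output, N4 stuck-at-0, N4 inverted output.
Only N2 stuck-at-0 is consistent with every test.

N2 stuck-at-0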